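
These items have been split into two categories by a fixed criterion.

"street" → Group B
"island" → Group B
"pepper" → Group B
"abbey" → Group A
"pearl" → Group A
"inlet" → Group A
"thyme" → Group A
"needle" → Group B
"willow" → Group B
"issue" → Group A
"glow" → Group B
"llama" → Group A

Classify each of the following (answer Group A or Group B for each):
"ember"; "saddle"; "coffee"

Group A, Group B, Group B

A rule that fits every label: odd length — true of each 'Group A' example, false of each 'Group B' one.
"ember" → length 5 → Group A. "saddle" → length 6 → Group B. "coffee" → length 6 → Group B.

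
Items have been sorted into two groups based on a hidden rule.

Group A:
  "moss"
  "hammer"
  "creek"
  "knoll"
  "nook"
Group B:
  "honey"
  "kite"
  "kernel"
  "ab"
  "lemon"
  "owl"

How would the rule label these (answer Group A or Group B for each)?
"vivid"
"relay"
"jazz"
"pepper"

Group B, Group B, Group A, Group A

The distinguishing property — has a double letter — holds for all the 'Group A' cases and none of the 'Group B' cases.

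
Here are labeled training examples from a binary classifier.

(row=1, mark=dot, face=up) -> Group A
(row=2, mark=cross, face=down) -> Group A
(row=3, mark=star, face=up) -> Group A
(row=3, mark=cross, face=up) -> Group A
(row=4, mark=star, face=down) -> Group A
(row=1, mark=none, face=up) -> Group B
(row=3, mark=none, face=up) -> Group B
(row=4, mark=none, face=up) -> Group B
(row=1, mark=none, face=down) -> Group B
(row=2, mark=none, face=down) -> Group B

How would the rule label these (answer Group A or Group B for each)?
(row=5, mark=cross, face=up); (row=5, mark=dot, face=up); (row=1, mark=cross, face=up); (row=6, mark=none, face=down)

Group A, Group A, Group A, Group B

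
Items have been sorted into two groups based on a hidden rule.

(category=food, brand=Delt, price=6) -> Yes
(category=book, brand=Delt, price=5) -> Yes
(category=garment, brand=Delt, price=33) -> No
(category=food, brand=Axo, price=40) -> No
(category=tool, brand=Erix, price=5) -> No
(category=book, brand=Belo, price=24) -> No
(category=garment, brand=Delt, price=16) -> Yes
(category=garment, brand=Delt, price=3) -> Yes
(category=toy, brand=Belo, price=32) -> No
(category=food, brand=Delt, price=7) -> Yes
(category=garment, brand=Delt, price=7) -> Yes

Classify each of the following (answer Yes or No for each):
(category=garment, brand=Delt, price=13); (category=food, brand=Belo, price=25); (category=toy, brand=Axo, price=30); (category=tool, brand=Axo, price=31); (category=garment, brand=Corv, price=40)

The classifier is using: brand is Delt AND price ≤ 16.
Yes: (category=garment, brand=Delt, price=13), since brand is Delt, price = 13.
No: (category=food, brand=Belo, price=25), since brand is Belo, price = 25.
No: (category=toy, brand=Axo, price=30), since brand is Axo, price = 30.
No: (category=tool, brand=Axo, price=31), since brand is Axo, price = 31.
No: (category=garment, brand=Corv, price=40), since brand is Corv, price = 40.

Yes, No, No, No, No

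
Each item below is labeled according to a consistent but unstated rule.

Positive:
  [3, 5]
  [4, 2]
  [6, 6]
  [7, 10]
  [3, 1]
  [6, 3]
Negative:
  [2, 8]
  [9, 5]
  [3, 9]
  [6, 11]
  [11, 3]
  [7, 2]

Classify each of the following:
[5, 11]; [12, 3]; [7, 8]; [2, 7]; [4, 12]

Negative, Negative, Positive, Negative, Negative

Every 'Positive' example satisfies: |first − second| ≤ 3. None of the 'Negative' examples do.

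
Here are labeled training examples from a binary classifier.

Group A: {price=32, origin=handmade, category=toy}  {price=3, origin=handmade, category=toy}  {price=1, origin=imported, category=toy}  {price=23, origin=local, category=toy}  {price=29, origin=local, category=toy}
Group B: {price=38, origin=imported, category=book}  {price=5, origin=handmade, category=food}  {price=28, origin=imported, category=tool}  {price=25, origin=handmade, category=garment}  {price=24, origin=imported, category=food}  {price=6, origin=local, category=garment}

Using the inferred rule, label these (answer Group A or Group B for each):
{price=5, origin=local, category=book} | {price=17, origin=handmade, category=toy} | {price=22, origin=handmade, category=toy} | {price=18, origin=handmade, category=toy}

The simplest hypothesis consistent with all the labels is: category is toy.
{price=5, origin=local, category=book} — category is book, hence Group B. {price=17, origin=handmade, category=toy} — category is toy, hence Group A. {price=22, origin=handmade, category=toy} — category is toy, hence Group A. {price=18, origin=handmade, category=toy} — category is toy, hence Group A.

Group B, Group A, Group A, Group A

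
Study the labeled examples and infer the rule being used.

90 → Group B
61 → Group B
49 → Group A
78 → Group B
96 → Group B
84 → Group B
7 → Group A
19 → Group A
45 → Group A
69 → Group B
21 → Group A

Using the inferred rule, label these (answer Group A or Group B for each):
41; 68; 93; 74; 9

Group A, Group B, Group B, Group B, Group A

The pattern is that an item is 'Group A' exactly when: at most 49.
41 → 41 ≤ 49 → Group A.
68 → 68 > 49 → Group B.
93 → 93 > 49 → Group B.
74 → 74 > 49 → Group B.
9 → 9 ≤ 49 → Group A.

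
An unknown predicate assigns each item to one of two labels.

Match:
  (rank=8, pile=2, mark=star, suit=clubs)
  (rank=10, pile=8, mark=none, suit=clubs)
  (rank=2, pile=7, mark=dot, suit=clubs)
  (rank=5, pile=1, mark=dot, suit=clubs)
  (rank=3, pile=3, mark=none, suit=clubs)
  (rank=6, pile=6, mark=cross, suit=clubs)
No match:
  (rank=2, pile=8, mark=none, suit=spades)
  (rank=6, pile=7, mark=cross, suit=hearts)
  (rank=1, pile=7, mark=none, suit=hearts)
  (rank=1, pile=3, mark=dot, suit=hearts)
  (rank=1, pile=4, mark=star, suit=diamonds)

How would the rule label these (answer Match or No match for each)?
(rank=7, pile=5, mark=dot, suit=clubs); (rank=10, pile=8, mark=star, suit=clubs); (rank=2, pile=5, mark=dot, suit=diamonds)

Match, Match, No match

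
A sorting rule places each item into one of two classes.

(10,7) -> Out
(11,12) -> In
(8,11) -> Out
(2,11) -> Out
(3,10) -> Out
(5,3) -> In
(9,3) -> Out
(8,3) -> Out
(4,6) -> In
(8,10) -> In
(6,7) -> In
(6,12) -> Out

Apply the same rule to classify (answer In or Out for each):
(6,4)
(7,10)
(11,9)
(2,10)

In, Out, In, Out

The distinguishing property — |first − second| ≤ 2 — holds for all the 'In' cases and none of the 'Out' cases.
(6,4): |6−4| = 2, passes → In.
(7,10): |7−10| = 3, does not satisfy this → Out.
(11,9): |11−9| = 2, passes → In.
(2,10): |2−10| = 8, does not satisfy this → Out.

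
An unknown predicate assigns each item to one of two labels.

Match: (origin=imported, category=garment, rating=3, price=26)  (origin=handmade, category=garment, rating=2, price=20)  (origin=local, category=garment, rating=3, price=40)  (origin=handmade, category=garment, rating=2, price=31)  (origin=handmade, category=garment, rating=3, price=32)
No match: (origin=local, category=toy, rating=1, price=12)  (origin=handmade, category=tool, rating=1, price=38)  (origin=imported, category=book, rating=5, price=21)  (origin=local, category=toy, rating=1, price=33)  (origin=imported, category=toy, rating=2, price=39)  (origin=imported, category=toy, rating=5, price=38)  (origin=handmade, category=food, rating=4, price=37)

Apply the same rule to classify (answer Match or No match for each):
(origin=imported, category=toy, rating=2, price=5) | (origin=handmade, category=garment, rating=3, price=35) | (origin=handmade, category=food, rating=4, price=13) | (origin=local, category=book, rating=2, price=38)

The common property of the 'Match' items is: category is garment. No 'No match' item has it.

No match, Match, No match, No match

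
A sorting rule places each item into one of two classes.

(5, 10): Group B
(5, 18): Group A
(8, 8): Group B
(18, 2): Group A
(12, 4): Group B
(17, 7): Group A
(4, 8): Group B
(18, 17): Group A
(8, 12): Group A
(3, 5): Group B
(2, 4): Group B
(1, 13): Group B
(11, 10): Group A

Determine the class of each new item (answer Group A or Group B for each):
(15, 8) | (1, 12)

'Group A' ⟺ sum ≥ 20.
(15, 8) — 15+8 = 23, hence Group A. (1, 12) — 1+12 = 13, hence Group B.

Group A, Group B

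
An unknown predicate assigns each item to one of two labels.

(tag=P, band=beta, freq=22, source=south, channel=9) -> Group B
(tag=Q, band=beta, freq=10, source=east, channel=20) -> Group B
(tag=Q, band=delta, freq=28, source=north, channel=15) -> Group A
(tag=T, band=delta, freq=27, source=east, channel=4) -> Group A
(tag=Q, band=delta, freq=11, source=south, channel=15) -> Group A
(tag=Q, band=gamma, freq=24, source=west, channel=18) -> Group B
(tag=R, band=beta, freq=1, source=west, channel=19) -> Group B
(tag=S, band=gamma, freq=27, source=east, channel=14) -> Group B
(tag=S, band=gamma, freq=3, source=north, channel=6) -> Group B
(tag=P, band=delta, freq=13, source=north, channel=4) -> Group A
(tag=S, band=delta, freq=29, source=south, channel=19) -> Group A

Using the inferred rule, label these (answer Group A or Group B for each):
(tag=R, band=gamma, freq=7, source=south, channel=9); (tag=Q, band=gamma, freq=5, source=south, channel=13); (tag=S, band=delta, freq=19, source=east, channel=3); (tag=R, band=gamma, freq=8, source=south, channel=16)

Comparing the two groups points to one rule — band is delta.

Group B, Group B, Group A, Group B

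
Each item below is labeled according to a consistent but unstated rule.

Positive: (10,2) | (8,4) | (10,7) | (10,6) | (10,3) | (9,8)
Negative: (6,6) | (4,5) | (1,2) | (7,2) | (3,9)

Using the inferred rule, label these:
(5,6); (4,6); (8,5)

Negative, Negative, Positive

One predicate separates the groups cleanly: first ≥ 8.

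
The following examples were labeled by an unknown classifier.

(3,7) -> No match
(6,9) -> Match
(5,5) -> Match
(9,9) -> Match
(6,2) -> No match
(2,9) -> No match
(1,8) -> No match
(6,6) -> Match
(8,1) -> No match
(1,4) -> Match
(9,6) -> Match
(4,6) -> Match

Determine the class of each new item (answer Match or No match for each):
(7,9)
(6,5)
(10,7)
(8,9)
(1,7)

Rule: |first − second| ≤ 3. This holds for each 'Match' example and fails for each 'No match' one.
(7,9): |7−9| = 2 — matches, so Match. (6,5): |6−5| = 1 — matches, so Match. (10,7): |10−7| = 3 — matches, so Match. (8,9): |8−9| = 1 — matches, so Match. (1,7): |1−7| = 6 — lacks this property, so No match.

Match, Match, Match, Match, No match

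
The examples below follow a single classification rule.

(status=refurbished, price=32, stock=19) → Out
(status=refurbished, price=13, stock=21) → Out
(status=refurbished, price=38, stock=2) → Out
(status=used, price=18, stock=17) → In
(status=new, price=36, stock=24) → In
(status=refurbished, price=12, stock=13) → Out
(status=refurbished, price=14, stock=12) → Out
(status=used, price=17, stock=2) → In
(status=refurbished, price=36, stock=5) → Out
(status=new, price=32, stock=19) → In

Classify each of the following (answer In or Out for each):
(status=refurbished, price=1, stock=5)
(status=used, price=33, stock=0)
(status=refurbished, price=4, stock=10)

Out, In, Out

The simplest hypothesis consistent with all the labels is: status is not refurbished.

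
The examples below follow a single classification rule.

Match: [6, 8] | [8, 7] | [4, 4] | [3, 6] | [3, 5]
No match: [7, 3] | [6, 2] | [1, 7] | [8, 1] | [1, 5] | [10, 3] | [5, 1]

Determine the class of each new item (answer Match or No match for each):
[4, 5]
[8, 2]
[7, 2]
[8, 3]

Rule: |first − second| ≤ 3. This holds for each 'Match' example and fails for each 'No match' one.

Match, No match, No match, No match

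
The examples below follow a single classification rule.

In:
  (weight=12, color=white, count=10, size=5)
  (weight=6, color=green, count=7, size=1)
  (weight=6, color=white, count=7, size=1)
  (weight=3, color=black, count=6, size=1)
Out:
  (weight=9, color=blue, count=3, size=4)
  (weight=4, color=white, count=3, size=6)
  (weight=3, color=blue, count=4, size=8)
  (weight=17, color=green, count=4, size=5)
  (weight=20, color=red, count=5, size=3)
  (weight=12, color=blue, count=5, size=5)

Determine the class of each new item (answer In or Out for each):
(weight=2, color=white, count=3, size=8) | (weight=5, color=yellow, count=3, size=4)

Out, Out

One predicate separates the groups cleanly: count ≥ 6.
(weight=2, color=white, count=3, size=8) — count = 3, hence Out.
(weight=5, color=yellow, count=3, size=4) — count = 3, hence Out.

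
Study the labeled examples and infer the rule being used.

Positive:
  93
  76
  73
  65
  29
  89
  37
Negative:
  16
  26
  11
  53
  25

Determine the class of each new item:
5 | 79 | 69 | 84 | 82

Negative, Positive, Positive, Positive, Positive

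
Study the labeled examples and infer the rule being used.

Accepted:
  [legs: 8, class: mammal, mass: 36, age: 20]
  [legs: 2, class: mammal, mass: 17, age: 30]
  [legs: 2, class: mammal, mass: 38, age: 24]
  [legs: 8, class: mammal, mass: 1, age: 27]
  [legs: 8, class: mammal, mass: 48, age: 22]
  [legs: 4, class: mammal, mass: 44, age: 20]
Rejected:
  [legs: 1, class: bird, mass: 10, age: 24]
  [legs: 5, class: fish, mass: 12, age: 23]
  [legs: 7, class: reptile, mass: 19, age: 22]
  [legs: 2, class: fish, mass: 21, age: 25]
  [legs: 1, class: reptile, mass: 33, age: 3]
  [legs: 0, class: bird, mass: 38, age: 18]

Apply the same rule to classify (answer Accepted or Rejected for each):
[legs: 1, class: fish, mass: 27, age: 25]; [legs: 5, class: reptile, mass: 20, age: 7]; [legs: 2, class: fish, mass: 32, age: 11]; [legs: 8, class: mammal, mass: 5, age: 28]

Rejected, Rejected, Rejected, Accepted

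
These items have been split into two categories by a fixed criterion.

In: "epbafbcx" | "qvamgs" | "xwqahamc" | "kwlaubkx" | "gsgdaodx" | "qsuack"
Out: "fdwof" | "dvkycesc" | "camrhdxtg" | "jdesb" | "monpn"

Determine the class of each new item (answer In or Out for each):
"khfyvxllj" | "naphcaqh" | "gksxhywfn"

'In' ⟺ even length AND contains 'a'.
Out: "khfyvxllj", since length 9, no 'a'. In: "naphcaqh", since length 8, has 'a'. Out: "gksxhywfn", since length 9, no 'a'.

Out, In, Out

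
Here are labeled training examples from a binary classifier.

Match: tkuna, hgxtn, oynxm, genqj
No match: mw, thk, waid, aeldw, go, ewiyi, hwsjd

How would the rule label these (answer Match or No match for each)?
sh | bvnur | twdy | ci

No match, Match, No match, No match

A rule that fits every label: contains 'n' — true of each 'Match' example, false of each 'No match' one.
sh: No match (no 'n').
bvnur: Match (has 'n').
twdy: No match (no 'n').
ci: No match (no 'n').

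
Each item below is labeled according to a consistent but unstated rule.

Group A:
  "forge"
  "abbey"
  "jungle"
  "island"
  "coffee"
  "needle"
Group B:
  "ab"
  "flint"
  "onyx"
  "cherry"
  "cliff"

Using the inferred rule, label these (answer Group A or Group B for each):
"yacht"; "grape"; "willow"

All 'Group A' examples share one property — has ≥ 2 vowels — and every 'Group B' example lacks it.
"yacht" → 1 vowel → Group B. "grape" → 2 vowels → Group A. "willow" → 2 vowels → Group A.

Group B, Group A, Group A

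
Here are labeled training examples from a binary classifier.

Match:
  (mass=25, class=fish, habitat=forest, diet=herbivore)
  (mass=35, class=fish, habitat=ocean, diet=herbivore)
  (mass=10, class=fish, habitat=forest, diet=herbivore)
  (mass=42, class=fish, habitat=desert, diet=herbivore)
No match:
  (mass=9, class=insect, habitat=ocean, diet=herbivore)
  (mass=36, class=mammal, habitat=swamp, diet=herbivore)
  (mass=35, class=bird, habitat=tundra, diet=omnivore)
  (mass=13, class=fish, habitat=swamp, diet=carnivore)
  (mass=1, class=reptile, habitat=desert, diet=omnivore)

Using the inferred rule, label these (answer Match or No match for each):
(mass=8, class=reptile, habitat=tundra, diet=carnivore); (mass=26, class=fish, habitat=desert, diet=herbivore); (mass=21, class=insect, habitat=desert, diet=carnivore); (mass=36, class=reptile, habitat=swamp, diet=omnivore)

No match, Match, No match, No match

The distinguishing property — diet is herbivore AND class is fish — holds for all the 'Match' cases and none of the 'No match' cases.
(mass=8, class=reptile, habitat=tundra, diet=carnivore): diet is carnivore, class is reptile — fails the rule, so No match.
(mass=26, class=fish, habitat=desert, diet=herbivore): diet is herbivore, class is fish — has this property, so Match.
(mass=21, class=insect, habitat=desert, diet=carnivore): diet is carnivore, class is insect — fails the rule, so No match.
(mass=36, class=reptile, habitat=swamp, diet=omnivore): diet is omnivore, class is reptile — fails the rule, so No match.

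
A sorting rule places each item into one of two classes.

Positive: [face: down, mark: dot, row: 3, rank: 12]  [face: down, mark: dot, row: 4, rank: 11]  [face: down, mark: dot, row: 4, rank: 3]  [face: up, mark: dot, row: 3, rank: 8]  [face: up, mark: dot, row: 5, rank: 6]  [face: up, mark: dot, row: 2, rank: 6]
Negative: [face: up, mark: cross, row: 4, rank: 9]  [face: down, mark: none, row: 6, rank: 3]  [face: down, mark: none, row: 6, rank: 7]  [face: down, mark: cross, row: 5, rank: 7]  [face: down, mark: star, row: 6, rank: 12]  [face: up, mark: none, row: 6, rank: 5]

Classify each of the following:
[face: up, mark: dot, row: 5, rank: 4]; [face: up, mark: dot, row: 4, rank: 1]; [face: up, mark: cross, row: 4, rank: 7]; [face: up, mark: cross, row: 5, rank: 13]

Positive, Positive, Negative, Negative

The distinguishing property — mark is dot — holds for all the 'Positive' cases and none of the 'Negative' cases.
[face: up, mark: dot, row: 5, rank: 4] → mark is dot → Positive.
[face: up, mark: dot, row: 4, rank: 1] → mark is dot → Positive.
[face: up, mark: cross, row: 4, rank: 7] → mark is cross → Negative.
[face: up, mark: cross, row: 5, rank: 13] → mark is cross → Negative.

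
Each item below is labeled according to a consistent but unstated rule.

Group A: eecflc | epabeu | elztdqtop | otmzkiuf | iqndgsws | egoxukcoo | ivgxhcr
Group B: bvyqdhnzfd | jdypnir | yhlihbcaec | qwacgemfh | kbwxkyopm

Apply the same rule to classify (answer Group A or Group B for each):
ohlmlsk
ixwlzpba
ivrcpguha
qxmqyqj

Group A, Group A, Group A, Group B

Looking at the examples, the only property every 'Group A' case has and every 'Group B' case lacks is: starts with a vowel.
Group A: ohlmlsk, since starts with 'o'.
Group A: ixwlzpba, since starts with 'i'.
Group A: ivrcpguha, since starts with 'i'.
Group B: qxmqyqj, since starts with 'q'.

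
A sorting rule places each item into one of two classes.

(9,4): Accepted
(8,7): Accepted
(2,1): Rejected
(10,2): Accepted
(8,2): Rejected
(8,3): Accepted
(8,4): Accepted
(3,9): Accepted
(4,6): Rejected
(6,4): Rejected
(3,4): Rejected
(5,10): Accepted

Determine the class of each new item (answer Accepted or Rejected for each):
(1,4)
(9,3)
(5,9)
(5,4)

Rejected, Accepted, Accepted, Rejected

'Accepted' ⟺ sum ≥ 11.
Rejected: (1,4), since 1+4 = 5. Accepted: (9,3), since 9+3 = 12. Accepted: (5,9), since 5+9 = 14. Rejected: (5,4), since 5+4 = 9.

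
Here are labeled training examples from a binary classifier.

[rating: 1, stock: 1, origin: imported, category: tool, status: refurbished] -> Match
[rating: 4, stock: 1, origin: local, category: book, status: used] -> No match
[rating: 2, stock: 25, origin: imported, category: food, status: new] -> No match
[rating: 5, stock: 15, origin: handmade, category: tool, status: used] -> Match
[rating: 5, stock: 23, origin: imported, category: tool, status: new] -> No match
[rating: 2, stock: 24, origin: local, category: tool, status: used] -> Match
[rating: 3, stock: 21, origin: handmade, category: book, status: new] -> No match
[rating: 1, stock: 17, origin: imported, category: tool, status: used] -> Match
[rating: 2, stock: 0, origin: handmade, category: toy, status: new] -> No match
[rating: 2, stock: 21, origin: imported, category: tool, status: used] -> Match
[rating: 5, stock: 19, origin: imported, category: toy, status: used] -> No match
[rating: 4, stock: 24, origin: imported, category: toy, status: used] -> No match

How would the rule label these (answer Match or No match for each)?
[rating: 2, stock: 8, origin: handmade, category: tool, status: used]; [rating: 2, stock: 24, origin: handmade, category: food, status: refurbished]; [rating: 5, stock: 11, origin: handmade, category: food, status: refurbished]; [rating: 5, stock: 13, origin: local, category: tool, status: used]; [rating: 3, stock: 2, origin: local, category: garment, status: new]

Match, No match, No match, Match, No match

'Match' ⟺ category is tool AND stock ≠ 23.
Match: [rating: 2, stock: 8, origin: handmade, category: tool, status: used], since category is tool, stock = 8. No match: [rating: 2, stock: 24, origin: handmade, category: food, status: refurbished], since category is food, stock = 24. No match: [rating: 5, stock: 11, origin: handmade, category: food, status: refurbished], since category is food, stock = 11. Match: [rating: 5, stock: 13, origin: local, category: tool, status: used], since category is tool, stock = 13. No match: [rating: 3, stock: 2, origin: local, category: garment, status: new], since category is garment, stock = 2.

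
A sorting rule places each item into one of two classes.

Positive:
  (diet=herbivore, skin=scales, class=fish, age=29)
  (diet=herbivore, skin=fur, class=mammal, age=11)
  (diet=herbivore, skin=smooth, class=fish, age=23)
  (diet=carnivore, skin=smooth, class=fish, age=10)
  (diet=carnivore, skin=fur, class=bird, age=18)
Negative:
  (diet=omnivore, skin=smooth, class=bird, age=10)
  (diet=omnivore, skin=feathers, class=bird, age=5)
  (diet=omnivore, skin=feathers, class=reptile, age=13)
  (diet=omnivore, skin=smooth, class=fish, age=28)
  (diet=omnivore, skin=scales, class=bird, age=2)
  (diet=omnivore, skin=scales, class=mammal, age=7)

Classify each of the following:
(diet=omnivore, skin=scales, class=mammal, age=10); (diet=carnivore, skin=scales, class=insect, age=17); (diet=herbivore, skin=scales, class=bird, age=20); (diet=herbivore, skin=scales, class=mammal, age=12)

Negative, Positive, Positive, Positive

The pattern is that an item is 'Positive' exactly when: diet is not omnivore.
(diet=omnivore, skin=scales, class=mammal, age=10) → diet is omnivore → Negative.
(diet=carnivore, skin=scales, class=insect, age=17) → diet is carnivore → Positive.
(diet=herbivore, skin=scales, class=bird, age=20) → diet is herbivore → Positive.
(diet=herbivore, skin=scales, class=mammal, age=12) → diet is herbivore → Positive.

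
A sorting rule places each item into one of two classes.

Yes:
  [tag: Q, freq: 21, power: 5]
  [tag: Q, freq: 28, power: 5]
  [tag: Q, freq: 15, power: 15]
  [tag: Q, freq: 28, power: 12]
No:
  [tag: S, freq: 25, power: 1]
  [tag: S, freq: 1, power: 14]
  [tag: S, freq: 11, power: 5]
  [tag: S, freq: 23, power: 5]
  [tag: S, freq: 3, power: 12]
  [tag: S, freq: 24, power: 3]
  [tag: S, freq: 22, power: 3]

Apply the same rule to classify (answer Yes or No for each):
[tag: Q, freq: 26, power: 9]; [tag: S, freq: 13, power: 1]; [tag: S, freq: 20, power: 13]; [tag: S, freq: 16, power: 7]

The distinguishing property — tag is Q — holds for all the 'Yes' cases and none of the 'No' cases.
[tag: Q, freq: 26, power: 9]: tag is Q, qualifies → Yes.
[tag: S, freq: 13, power: 1]: tag is S, doesn't match → No.
[tag: S, freq: 20, power: 13]: tag is S, doesn't match → No.
[tag: S, freq: 16, power: 7]: tag is S, doesn't match → No.

Yes, No, No, No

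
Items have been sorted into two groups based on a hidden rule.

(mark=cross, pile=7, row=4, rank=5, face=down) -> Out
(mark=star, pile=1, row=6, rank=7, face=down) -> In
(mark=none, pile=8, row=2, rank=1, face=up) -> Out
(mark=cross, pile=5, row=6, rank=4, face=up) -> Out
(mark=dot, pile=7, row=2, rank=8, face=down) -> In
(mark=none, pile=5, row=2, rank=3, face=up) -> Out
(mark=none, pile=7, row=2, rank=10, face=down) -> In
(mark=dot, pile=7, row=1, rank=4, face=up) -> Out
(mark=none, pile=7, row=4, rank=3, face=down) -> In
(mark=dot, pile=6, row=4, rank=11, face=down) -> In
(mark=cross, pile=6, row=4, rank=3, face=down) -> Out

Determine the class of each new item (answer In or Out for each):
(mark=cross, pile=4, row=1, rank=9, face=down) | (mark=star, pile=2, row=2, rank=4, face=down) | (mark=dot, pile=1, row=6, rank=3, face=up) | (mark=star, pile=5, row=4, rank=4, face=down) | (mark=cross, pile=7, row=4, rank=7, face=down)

Out, In, Out, In, Out

'In' ⟺ mark is not cross AND face is down.
(mark=cross, pile=4, row=1, rank=9, face=down): Out (mark is cross, face is down). (mark=star, pile=2, row=2, rank=4, face=down): In (mark is star, face is down). (mark=dot, pile=1, row=6, rank=3, face=up): Out (mark is dot, face is up). (mark=star, pile=5, row=4, rank=4, face=down): In (mark is star, face is down). (mark=cross, pile=7, row=4, rank=7, face=down): Out (mark is cross, face is down).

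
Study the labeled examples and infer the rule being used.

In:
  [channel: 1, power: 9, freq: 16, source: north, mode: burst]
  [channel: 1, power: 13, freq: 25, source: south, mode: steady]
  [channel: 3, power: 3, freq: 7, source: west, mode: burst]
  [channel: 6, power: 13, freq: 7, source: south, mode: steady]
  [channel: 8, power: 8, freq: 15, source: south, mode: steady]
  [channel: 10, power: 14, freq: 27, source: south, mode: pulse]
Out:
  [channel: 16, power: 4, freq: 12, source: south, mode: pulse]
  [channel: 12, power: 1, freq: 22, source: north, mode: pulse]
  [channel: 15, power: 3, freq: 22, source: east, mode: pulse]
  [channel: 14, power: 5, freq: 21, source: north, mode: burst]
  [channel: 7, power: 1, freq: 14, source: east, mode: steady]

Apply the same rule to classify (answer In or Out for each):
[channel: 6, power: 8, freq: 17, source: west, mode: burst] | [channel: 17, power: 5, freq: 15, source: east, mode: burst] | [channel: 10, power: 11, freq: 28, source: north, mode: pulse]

Rule: channel ≤ 10 AND power ≥ 3. This holds for each 'In' example and fails for each 'Out' one.
In: [channel: 6, power: 8, freq: 17, source: west, mode: burst], since channel = 6, power = 8.
Out: [channel: 17, power: 5, freq: 15, source: east, mode: burst], since channel = 17, power = 5.
In: [channel: 10, power: 11, freq: 28, source: north, mode: pulse], since channel = 10, power = 11.

In, Out, In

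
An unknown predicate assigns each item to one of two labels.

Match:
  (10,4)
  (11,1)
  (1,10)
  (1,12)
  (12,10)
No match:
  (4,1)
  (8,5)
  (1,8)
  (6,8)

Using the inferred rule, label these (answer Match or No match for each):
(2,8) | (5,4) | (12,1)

No match, No match, Match

Every 'Match' example satisfies: max ≥ 10. None of the 'No match' examples do.
(2,8): max 8 — fails this test, so No match. (5,4): max 5 — fails this test, so No match. (12,1): max 12 — matches, so Match.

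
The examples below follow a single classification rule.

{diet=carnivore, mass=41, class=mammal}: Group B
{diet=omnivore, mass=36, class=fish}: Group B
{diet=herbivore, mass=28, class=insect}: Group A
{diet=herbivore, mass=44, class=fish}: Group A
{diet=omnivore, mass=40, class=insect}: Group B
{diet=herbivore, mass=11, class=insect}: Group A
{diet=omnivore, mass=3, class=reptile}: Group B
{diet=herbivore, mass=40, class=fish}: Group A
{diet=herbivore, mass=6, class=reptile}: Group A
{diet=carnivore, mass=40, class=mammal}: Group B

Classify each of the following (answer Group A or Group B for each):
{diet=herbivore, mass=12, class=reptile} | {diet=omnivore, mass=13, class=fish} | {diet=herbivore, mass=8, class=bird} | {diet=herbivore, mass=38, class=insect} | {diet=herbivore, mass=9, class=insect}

The classifier is using: diet is herbivore.
Group A: {diet=herbivore, mass=12, class=reptile}, since diet is herbivore. Group B: {diet=omnivore, mass=13, class=fish}, since diet is omnivore. Group A: {diet=herbivore, mass=8, class=bird}, since diet is herbivore. Group A: {diet=herbivore, mass=38, class=insect}, since diet is herbivore. Group A: {diet=herbivore, mass=9, class=insect}, since diet is herbivore.

Group A, Group B, Group A, Group A, Group A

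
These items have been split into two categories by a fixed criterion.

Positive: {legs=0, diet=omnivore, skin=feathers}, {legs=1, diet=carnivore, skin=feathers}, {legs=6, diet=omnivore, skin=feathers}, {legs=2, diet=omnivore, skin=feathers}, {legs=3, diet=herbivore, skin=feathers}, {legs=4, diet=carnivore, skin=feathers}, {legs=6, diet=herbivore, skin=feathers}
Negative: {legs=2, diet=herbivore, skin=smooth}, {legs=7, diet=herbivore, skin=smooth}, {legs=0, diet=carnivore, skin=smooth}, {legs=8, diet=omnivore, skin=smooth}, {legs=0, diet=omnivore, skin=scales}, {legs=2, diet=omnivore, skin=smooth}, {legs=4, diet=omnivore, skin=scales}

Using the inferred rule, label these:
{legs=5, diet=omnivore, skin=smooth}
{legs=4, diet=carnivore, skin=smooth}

Negative, Negative

The distinguishing property — skin is feathers — holds for all the 'Positive' cases and none of the 'Negative' cases.
{legs=5, diet=omnivore, skin=smooth}: skin is smooth, does not pass → Negative.
{legs=4, diet=carnivore, skin=smooth}: skin is smooth, does not pass → Negative.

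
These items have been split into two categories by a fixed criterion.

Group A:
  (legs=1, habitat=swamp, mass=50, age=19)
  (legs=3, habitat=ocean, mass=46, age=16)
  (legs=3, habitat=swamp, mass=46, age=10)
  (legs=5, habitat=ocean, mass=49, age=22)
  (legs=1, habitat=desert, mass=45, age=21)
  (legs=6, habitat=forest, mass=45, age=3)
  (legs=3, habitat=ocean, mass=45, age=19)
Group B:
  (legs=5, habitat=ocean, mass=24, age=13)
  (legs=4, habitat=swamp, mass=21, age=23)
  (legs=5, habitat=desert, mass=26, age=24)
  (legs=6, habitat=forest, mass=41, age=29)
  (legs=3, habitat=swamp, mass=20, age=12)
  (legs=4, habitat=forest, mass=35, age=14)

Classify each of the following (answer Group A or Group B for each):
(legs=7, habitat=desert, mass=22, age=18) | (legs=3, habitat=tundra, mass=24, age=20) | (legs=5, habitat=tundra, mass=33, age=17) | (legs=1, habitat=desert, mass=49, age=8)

Group B, Group B, Group B, Group A

The distinguishing property — mass ≥ 45 — holds for all the 'Group A' cases and none of the 'Group B' cases.
(legs=7, habitat=desert, mass=22, age=18): Group B (mass = 22). (legs=3, habitat=tundra, mass=24, age=20): Group B (mass = 24). (legs=5, habitat=tundra, mass=33, age=17): Group B (mass = 33). (legs=1, habitat=desert, mass=49, age=8): Group A (mass = 49).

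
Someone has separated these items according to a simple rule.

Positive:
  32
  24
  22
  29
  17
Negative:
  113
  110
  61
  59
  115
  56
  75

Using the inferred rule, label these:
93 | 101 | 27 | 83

The classifier is using: at most 32.

Negative, Negative, Positive, Negative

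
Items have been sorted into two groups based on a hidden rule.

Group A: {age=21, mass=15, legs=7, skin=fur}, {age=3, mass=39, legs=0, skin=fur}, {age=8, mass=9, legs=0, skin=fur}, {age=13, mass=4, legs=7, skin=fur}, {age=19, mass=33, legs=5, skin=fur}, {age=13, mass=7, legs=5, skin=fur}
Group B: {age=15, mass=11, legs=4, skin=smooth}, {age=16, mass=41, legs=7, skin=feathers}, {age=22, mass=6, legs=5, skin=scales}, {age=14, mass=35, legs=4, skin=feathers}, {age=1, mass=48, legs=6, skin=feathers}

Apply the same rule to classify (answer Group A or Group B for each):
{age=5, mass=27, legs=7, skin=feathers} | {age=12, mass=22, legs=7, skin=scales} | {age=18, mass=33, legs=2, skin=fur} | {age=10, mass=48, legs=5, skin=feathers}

'Group A' ⟺ skin is fur.
{age=5, mass=27, legs=7, skin=feathers} — skin is feathers, hence Group B. {age=12, mass=22, legs=7, skin=scales} — skin is scales, hence Group B. {age=18, mass=33, legs=2, skin=fur} — skin is fur, hence Group A. {age=10, mass=48, legs=5, skin=feathers} — skin is feathers, hence Group B.

Group B, Group B, Group A, Group B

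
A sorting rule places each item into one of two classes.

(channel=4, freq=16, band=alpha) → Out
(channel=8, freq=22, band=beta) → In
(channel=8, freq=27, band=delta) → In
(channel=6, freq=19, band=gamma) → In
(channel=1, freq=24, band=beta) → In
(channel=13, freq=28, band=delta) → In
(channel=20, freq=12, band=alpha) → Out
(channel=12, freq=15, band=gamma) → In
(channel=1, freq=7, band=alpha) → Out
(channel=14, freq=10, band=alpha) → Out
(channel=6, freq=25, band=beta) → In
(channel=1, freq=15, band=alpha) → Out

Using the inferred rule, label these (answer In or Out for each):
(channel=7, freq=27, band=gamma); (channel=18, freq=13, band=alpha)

In, Out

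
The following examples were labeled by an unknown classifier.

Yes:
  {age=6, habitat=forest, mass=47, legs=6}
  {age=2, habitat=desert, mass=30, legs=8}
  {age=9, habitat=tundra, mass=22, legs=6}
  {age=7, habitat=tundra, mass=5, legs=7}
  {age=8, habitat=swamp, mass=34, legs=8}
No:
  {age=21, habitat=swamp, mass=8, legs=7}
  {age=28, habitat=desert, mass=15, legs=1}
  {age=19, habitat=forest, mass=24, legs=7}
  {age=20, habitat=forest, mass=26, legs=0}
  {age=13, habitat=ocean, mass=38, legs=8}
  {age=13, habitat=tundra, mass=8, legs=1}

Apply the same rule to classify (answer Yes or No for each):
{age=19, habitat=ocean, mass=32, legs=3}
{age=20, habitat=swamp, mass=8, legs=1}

No, No

A rule that fits every label: age ≤ 9 — true of each 'Yes' example, false of each 'No' one.
{age=19, habitat=ocean, mass=32, legs=3}: No (age = 19). {age=20, habitat=swamp, mass=8, legs=1}: No (age = 20).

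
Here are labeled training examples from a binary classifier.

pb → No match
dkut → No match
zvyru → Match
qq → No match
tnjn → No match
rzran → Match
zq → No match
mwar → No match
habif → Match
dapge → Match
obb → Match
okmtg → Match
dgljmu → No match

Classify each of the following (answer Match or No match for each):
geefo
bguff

Looking at the examples, the only property every 'Match' case has and every 'No match' case lacks is: odd length.
Match: geefo, since length 5. Match: bguff, since length 5.

Match, Match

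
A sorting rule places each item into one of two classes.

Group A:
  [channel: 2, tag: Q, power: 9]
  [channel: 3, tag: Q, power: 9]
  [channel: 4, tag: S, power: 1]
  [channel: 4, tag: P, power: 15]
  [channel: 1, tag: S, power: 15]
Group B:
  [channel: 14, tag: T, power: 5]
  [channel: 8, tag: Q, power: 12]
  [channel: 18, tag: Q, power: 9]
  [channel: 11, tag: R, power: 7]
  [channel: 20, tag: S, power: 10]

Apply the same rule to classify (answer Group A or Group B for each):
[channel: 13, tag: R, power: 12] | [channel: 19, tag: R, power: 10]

Group B, Group B

The simplest hypothesis consistent with all the labels is: channel ≤ 4.
[channel: 13, tag: R, power: 12]: channel = 13, does not satisfy this → Group B. [channel: 19, tag: R, power: 10]: channel = 19, does not satisfy this → Group B.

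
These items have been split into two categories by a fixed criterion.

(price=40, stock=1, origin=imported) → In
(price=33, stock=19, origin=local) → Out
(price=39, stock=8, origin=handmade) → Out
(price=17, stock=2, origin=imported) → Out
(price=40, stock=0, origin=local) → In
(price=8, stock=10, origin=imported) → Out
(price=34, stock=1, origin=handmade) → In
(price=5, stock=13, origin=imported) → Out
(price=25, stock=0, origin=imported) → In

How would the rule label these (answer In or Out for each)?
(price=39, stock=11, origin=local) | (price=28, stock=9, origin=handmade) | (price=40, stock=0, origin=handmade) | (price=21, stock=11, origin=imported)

Rule: stock ≤ 1. This holds for each 'In' example and fails for each 'Out' one.
(price=39, stock=11, origin=local): stock = 11, doesn't qualify → Out. (price=28, stock=9, origin=handmade): stock = 9, doesn't qualify → Out. (price=40, stock=0, origin=handmade): stock = 0, has this property → In. (price=21, stock=11, origin=imported): stock = 11, doesn't qualify → Out.

Out, Out, In, Out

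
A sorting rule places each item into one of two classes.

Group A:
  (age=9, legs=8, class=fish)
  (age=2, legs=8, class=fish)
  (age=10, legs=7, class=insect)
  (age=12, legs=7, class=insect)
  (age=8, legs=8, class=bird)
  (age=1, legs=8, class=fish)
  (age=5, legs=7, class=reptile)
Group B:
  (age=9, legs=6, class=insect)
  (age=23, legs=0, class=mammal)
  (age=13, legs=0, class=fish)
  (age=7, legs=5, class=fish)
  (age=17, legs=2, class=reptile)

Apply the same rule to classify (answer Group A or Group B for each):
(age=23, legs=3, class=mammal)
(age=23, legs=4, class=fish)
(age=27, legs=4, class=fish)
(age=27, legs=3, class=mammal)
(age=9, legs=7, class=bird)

Group B, Group B, Group B, Group B, Group A

'Group A' ⟺ legs ≥ 7.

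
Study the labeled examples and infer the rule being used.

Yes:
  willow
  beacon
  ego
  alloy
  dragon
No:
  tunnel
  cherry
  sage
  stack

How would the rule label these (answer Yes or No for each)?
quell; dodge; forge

No, Yes, Yes

Every 'Yes' example satisfies: contains 'o'. None of the 'No' examples do.
quell: No (no 'o'). dodge: Yes (has 'o'). forge: Yes (has 'o').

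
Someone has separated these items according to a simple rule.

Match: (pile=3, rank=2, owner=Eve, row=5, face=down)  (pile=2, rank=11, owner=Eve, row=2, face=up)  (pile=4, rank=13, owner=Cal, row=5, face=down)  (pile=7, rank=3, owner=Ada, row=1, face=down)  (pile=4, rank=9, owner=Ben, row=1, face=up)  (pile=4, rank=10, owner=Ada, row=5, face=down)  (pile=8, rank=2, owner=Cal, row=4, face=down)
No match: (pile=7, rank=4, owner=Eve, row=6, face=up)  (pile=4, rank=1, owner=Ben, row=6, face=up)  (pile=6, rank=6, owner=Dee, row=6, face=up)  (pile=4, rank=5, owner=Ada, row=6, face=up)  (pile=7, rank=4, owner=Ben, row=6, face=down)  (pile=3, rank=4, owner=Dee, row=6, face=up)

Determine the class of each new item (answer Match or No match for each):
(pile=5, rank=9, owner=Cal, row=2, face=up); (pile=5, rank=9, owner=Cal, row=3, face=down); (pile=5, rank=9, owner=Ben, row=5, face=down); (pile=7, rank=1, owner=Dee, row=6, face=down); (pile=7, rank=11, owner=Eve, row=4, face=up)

'Match' ⟺ row ≤ 5.
(pile=5, rank=9, owner=Cal, row=2, face=up) — row = 2, hence Match. (pile=5, rank=9, owner=Cal, row=3, face=down) — row = 3, hence Match. (pile=5, rank=9, owner=Ben, row=5, face=down) — row = 5, hence Match. (pile=7, rank=1, owner=Dee, row=6, face=down) — row = 6, hence No match. (pile=7, rank=11, owner=Eve, row=4, face=up) — row = 4, hence Match.

Match, Match, Match, No match, Match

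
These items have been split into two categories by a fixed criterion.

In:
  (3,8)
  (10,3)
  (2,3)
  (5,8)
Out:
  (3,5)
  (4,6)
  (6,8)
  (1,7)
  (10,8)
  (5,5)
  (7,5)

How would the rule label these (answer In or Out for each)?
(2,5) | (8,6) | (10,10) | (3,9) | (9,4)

In, Out, Out, Out, In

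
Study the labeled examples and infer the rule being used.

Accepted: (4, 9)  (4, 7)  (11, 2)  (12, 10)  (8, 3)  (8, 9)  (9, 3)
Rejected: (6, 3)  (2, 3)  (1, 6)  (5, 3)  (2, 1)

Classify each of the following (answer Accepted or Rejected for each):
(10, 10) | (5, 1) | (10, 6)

Accepted, Rejected, Accepted

Rule: sum ≥ 11. This holds for each 'Accepted' example and fails for each 'Rejected' one.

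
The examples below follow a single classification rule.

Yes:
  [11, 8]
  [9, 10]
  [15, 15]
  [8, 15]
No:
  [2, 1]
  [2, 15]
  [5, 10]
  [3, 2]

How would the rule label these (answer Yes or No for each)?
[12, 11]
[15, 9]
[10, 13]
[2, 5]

The rule appears to be: sum ≥ 19.
[12, 11] — 12+11 = 23, hence Yes.
[15, 9] — 15+9 = 24, hence Yes.
[10, 13] — 10+13 = 23, hence Yes.
[2, 5] — 2+5 = 7, hence No.

Yes, Yes, Yes, No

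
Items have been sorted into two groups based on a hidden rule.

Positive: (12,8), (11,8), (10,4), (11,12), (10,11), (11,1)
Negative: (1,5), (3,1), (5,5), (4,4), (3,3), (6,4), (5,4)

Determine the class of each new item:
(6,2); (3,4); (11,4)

Every 'Positive' example satisfies: sum ≥ 12. None of the 'Negative' examples do.
(6,2) — 6+2 = 8, hence Negative.
(3,4) — 3+4 = 7, hence Negative.
(11,4) — 11+4 = 15, hence Positive.

Negative, Negative, Positive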